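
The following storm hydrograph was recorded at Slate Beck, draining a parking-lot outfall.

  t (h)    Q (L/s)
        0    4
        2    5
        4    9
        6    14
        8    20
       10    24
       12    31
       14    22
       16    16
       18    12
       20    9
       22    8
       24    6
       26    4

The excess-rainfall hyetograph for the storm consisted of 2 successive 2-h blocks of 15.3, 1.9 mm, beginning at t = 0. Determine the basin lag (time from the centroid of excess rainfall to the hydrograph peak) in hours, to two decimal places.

Centroid of excess rainfall: t_c = Σ P_i·t̄_i / ΣP_i = 1.2209 h (block centres at 1, 3 h).
Hydrograph peak occurs at t = 12 h, so basin lag t_L = 12 − 1.2209 = 10.78 h.

t_L ≈ 10.78 h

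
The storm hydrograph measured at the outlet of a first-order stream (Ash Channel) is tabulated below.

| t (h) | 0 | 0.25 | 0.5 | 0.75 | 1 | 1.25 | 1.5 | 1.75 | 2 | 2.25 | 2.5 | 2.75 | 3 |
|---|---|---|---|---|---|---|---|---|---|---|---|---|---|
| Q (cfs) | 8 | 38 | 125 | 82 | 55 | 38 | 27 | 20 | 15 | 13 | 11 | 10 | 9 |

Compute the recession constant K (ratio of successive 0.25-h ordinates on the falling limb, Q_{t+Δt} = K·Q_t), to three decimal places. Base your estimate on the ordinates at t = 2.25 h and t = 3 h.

K ≈ 0.885

Using the recession-limb readings at t = 2.25 h and t = 3 h: Q falls from 13 to 9 cfs over 3 intervals.
K = (Q₂/Q₁)^(1/3) = (9/13)^(1/3) = 0.885.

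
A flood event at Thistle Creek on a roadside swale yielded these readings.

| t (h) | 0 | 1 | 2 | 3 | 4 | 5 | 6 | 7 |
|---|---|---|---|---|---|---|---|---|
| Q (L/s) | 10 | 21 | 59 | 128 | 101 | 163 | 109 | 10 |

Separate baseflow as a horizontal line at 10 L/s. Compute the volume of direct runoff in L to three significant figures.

V ≈ 1.88 × 10^6 L

Direct-runoff ordinates (Q − Q_b): 0.0, 11.0, 49.0, 118.0, 91.0, 153.0, 99.0, 0.0 L/s.
ΣQ_DR = 521.0 L/s.
With Δt = 1 h = 3600 s, V = ΣQ_DR · Δt = 521.0 × 3600 = 1.88 × 10^6 L.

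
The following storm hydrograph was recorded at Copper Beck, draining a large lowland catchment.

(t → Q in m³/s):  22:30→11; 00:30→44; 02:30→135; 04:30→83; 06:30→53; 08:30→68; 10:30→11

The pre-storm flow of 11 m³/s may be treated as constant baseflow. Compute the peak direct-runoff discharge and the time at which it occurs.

Subtracting baseflow gives direct-runoff ordinates: 0.0, 33.0, 124.0, 72.0, 42.0, 57.0, 0.0 m³/s.
The maximum is 124.0 m³/s, occurring at the reading for t = 02:30.

Q_p = 124.0 m³/s at t = 02:30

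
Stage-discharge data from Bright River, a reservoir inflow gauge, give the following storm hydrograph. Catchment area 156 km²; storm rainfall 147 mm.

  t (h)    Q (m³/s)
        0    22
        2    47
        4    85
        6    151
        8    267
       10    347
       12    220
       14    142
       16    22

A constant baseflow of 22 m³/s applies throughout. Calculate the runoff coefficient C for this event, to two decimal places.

ΣQ_DR = 1105 m³/s; V = ΣQ_DR·Δt = 7.956 × 10^6 m³.
Runoff depth d = V / A = 51.00 mm.
C = d / P = 51.00 / 147 = 0.35.

C ≈ 0.35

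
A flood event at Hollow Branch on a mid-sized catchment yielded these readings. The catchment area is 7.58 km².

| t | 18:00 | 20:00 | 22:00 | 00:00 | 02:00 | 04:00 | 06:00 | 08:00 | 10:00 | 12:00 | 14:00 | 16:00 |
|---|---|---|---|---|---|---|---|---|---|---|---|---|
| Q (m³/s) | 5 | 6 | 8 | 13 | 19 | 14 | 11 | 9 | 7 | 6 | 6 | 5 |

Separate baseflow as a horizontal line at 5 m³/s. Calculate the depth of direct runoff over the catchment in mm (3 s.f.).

Direct runoff: 0.0, 1.0, 3.0, 8.0, 14.0, 9.0, 6.0, 4.0, 2.0, 1.0, 1.0, 0.0 m³/s; ΣQ_DR = 49.00 m³/s.
V = ΣQ_DR · Δt = 49.00 × 7200 s = 3.528 × 10^5 m³.
Over A = 7.58 km², depth = V / A = 46.5 mm.

d ≈ 46.5 mm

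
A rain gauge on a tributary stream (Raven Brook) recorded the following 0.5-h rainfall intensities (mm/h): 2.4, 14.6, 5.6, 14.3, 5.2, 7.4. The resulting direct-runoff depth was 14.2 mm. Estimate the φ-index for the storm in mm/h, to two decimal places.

Only the 5 blocks with intensity above φ contribute runoff: 14.6, 5.6, 14.3, 5.2, 7.4 mm/h.
Σ(I−φ)·Δt = d  ⇒  (14.6+5.6+14.3+5.2+7.4 − 5φ)·0.5 = 14.2
φ = (47.10 − 14.2/0.5) / 5 = 3.74 mm/h.

φ ≈ 3.74 mm/h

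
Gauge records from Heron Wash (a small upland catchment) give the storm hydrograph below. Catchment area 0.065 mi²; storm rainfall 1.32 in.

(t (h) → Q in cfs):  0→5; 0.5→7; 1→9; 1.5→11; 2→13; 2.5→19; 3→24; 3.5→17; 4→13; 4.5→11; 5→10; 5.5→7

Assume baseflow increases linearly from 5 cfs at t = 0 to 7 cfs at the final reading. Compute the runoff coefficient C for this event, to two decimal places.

C ≈ 0.67

ΣQ_DR = 74.00 cfs; V = ΣQ_DR·Δt = 1.332 × 10^5 ft³.
Runoff depth d = V / A = 0.8821 in.
C = d / P = 0.8821 / 1.32 = 0.67.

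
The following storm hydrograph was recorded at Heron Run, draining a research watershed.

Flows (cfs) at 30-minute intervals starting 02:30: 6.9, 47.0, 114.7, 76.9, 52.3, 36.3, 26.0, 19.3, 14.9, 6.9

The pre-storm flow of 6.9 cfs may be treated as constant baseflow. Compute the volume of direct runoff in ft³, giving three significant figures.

Direct-runoff ordinates (Q − Q_b): 0.0, 40.1, 107.8, 70.0, 45.4, 29.4, 19.1, 12.4, 8.0, 0.0 cfs.
ΣQ_DR = 332.2 cfs.
With Δt = 0.5 h = 1800 s, V = ΣQ_DR · Δt = 332.2 × 1800 = 5.98 × 10^5 ft³.

V ≈ 5.98 × 10^5 ft³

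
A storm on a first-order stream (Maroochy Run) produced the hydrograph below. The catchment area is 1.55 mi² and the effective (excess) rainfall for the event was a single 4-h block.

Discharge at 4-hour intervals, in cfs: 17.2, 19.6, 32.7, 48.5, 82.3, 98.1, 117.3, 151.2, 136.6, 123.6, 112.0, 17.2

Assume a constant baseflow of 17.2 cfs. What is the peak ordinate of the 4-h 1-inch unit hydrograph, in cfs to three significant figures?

Direct runoff: 0.0, 2.4, 15.5, 31.3, 65.1, 80.9, 100.1, 134.0, 119.4, 106.4, 94.8, 0.0 cfs; ΣQ_DR = 749.9 cfs, peak = 134.0 cfs.
Runoff depth d = ΣQ_DR·Δt / A = 749.9 × 14400 / (1.55 mi²) = 2.999 in.
The 1-inch UH is the DRH scaled by (1 in)/d, so U_p = 134.0 × 1/2.999 = 44.7 cfs.

U_p ≈ 44.7 cfs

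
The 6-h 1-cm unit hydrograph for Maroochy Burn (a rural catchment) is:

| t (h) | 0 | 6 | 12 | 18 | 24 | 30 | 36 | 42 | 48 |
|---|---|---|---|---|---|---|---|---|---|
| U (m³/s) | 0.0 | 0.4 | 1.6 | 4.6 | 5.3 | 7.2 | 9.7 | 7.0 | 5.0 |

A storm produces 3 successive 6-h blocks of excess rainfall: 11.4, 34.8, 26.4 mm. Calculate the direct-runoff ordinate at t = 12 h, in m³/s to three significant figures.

By discrete convolution, Q_j = Σ (P_i / 10 mm) · U_{j−i}.
At t = 12 h (j=2): Q = (11.4/10)·1.6 + (34.8/10)·0.4 + (26.4/10)·0.0 = 3.22 m³/s.

Q ≈ 3.22 m³/s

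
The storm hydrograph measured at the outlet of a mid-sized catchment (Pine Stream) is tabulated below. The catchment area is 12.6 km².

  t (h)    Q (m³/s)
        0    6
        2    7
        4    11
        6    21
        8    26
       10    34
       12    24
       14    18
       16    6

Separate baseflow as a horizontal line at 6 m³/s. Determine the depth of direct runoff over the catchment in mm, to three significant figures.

Direct runoff: 0.0, 1.0, 5.0, 15.0, 20.0, 28.0, 18.0, 12.0, 0.0 m³/s; ΣQ_DR = 99.00 m³/s.
V = ΣQ_DR · Δt = 99.00 × 7200 s = 7.128 × 10^5 m³.
Over A = 12.6 km², depth = V / A = 56.6 mm.

d ≈ 56.6 mm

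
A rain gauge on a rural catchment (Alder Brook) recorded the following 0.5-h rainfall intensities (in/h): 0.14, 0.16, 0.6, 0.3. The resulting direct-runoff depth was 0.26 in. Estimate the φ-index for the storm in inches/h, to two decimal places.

Only the 2 blocks with intensity above φ contribute runoff: 0.6, 0.3 in/h.
Σ(I−φ)·Δt = d  ⇒  (0.6+0.3 − 2φ)·0.5 = 0.26
φ = (0.9000 − 0.26/0.5) / 2 = 0.19 in/h.

φ ≈ 0.19 in/h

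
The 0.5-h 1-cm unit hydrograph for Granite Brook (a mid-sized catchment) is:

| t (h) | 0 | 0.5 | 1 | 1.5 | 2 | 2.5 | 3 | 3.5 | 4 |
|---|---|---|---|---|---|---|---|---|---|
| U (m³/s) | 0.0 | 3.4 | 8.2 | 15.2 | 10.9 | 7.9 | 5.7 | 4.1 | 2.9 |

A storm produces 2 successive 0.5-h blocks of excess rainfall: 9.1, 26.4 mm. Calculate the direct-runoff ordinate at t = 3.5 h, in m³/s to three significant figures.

By discrete convolution, Q_j = Σ (P_i / 10 mm) · U_{j−i}.
At t = 3.5 h (j=7): Q = (9.1/10)·4.1 + (26.4/10)·5.7 = 18.8 m³/s.

Q ≈ 18.8 m³/s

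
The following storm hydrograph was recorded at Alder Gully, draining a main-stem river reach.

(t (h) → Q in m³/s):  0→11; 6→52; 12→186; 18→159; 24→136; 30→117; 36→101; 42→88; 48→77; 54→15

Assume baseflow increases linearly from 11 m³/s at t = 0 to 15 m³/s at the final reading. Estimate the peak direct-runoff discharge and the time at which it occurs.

Subtracting baseflow gives direct-runoff ordinates: 0.00, 40.56, 174.11, 146.67, 123.22, 103.78, 87.33, 73.89, 62.44, 0.00 m³/s.
The maximum is 174.11 m³/s, occurring at the reading for t = 12 h.

Q_p = 174.11 m³/s at t = 12 h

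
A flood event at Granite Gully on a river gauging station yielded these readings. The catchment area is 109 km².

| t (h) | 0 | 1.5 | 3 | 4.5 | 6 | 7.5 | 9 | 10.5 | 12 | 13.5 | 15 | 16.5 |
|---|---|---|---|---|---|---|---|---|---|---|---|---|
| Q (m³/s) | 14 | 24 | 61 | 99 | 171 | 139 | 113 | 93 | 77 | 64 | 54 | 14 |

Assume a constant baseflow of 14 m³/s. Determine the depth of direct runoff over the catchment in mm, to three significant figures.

d ≈ 37.4 mm

Direct runoff: 0.0, 10.0, 47.0, 85.0, 157.0, 125.0, 99.0, 79.0, 63.0, 50.0, 40.0, 0.0 m³/s; ΣQ_DR = 755.0 m³/s.
V = ΣQ_DR · Δt = 755.0 × 5400 s = 4.077 × 10^6 m³.
Over A = 109 km², depth = V / A = 37.4 mm.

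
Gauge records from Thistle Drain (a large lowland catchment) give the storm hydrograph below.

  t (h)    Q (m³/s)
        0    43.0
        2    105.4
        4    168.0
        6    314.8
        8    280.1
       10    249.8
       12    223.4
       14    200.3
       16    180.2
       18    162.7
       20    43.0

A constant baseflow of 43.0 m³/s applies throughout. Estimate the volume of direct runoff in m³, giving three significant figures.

V ≈ 1.08 × 10^7 m³

Direct-runoff ordinates (Q − Q_b): 0.0, 62.4, 125.0, 271.8, 237.1, 206.8, 180.4, 157.3, 137.2, 119.7, 0.0 m³/s.
ΣQ_DR = 1498 m³/s.
With Δt = 2 h = 7200 s, V = ΣQ_DR · Δt = 1498 × 7200 = 1.08 × 10^7 m³.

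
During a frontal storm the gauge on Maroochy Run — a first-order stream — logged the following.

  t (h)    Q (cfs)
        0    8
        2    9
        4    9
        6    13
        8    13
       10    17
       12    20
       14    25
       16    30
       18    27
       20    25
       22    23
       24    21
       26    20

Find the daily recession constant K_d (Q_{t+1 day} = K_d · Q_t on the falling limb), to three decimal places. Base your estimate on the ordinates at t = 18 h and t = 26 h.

Between t = 18 h and t = 26 h the flow falls from 27 to 20 cfs over 4×2 h = 8 h.
Per-interval ratio K = (20/27)^(1/4) = 0.9277; K_d = K^(24/2) = 0.406.

K_d ≈ 0.406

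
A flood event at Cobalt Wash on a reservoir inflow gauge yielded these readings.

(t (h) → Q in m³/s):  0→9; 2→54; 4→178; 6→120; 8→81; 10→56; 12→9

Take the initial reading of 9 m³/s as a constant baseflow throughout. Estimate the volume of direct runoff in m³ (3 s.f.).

V ≈ 3.20 × 10^6 m³

Direct-runoff ordinates (Q − Q_b): 0.0, 45.0, 169.0, 111.0, 72.0, 47.0, 0.0 m³/s.
ΣQ_DR = 444.0 m³/s.
With Δt = 2 h = 7200 s, V = ΣQ_DR · Δt = 444.0 × 7200 = 3.20 × 10^6 m³.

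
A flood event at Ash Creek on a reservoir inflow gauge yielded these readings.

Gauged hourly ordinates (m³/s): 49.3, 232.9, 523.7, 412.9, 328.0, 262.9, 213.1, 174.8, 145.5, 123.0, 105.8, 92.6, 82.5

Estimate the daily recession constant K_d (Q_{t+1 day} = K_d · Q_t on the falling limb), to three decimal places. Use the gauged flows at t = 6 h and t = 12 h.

Between t = 6 h and t = 12 h the flow falls from 213.1 to 82.5 m³/s over 6×1 h = 6 h.
Per-interval ratio K = (82.5/213.1)^(1/6) = 0.8537; K_d = K^(24/1) = 0.022.

K_d ≈ 0.022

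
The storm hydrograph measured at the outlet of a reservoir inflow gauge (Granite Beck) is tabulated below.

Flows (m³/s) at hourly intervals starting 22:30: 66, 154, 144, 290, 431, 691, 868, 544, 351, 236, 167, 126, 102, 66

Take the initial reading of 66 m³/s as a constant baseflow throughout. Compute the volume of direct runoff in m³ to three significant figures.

V ≈ 1.19 × 10^7 m³

Direct-runoff ordinates (Q − Q_b): 0.0, 88.0, 78.0, 224.0, 365.0, 625.0, 802.0, 478.0, 285.0, 170.0, 101.0, 60.0, 36.0, 0.0 m³/s.
ΣQ_DR = 3312 m³/s.
With Δt = 1 h = 3600 s, V = ΣQ_DR · Δt = 3312 × 3600 = 1.19 × 10^7 m³.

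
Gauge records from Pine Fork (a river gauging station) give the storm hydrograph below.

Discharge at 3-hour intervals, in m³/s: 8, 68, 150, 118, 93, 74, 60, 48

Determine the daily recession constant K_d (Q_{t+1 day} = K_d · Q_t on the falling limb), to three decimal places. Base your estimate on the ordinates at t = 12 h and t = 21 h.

Between t = 12 h and t = 21 h the flow falls from 93 to 48 m³/s over 3×3 h = 9 h.
Per-interval ratio K = (48/93)^(1/3) = 0.8021; K_d = K^(24/3) = 0.171.

K_d ≈ 0.171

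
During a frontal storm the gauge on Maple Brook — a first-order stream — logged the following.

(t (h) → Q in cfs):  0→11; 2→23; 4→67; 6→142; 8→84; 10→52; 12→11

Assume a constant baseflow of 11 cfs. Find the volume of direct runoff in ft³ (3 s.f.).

Direct-runoff ordinates (Q − Q_b): 0.0, 12.0, 56.0, 131.0, 73.0, 41.0, 0.0 cfs.
ΣQ_DR = 313.0 cfs.
With Δt = 2 h = 7200 s, V = ΣQ_DR · Δt = 313.0 × 7200 = 2.25 × 10^6 ft³.

V ≈ 2.25 × 10^6 ft³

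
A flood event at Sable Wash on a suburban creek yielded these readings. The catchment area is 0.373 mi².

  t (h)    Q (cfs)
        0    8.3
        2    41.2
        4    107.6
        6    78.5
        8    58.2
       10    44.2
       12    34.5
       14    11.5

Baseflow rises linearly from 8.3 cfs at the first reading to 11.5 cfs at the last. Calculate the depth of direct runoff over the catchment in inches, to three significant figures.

Direct runoff: 0.00, 32.44, 98.39, 68.83, 48.07, 33.61, 23.46, 0.00 cfs; ΣQ_DR = 304.8 cfs.
V = ΣQ_DR · Δt = 304.8 × 7200 s = 2.195 × 10^6 ft³.
Over A = 0.373 mi², depth = V / A = 2.53 in.

d ≈ 2.53 in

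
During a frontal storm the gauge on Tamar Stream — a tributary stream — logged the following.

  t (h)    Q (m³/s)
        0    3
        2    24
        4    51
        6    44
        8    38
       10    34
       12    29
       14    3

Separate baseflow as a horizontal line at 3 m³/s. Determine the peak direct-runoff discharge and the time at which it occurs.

Q_p = 48.0 m³/s at t = 4 h

Subtracting baseflow gives direct-runoff ordinates: 0.0, 21.0, 48.0, 41.0, 35.0, 31.0, 26.0, 0.0 m³/s.
The maximum is 48.0 m³/s, occurring at the reading for t = 4 h.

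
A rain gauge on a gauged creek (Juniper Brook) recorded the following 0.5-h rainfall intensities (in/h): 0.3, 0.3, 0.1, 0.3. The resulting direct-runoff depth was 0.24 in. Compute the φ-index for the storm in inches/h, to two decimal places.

φ ≈ 0.14 in/h

Only the 3 blocks with intensity above φ contribute runoff: 0.3, 0.3, 0.3 in/h.
Σ(I−φ)·Δt = d  ⇒  (0.3+0.3+0.3 − 3φ)·0.5 = 0.24
φ = (0.9000 − 0.24/0.5) / 3 = 0.14 in/h.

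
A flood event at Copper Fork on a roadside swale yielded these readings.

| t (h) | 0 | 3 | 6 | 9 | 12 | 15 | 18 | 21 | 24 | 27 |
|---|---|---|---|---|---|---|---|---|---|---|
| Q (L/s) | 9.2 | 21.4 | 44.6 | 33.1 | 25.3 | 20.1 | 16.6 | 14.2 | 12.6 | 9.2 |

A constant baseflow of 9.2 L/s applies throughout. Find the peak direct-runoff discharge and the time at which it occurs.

Q_p = 35.4 L/s at t = 6 h

Subtracting baseflow gives direct-runoff ordinates: 0.0, 12.2, 35.4, 23.9, 16.1, 10.9, 7.4, 5.0, 3.4, 0.0 L/s.
The maximum is 35.4 L/s, occurring at the reading for t = 6 h.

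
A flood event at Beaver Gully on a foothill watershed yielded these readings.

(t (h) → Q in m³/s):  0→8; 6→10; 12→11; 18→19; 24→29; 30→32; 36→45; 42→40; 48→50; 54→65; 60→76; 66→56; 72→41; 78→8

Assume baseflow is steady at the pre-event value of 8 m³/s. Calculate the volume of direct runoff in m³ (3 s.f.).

Direct-runoff ordinates (Q − Q_b): 0.0, 2.0, 3.0, 11.0, 21.0, 24.0, 37.0, 32.0, 42.0, 57.0, 68.0, 48.0, 33.0, 0.0 m³/s.
ΣQ_DR = 378.0 m³/s.
With Δt = 6 h = 21600 s, V = ΣQ_DR · Δt = 378.0 × 21600 = 8.16 × 10^6 m³.

V ≈ 8.16 × 10^6 m³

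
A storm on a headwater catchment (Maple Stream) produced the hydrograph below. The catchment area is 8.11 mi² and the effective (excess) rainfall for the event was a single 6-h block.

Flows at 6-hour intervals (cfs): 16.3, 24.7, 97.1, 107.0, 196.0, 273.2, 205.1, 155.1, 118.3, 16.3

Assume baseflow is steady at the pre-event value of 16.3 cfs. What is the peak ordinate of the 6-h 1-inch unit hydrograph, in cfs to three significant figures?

Direct runoff: 0.0, 8.4, 80.8, 90.7, 179.7, 256.9, 188.8, 138.8, 102.0, 0.0 cfs; ΣQ_DR = 1046 cfs, peak = 256.9 cfs.
Runoff depth d = ΣQ_DR·Δt / A = 1046 × 21600 / (8.11 mi²) = 1.199 in.
The 1-inch UH is the DRH scaled by (1 in)/d, so U_p = 256.9 × 1/1.199 = 214 cfs.

U_p ≈ 214 cfs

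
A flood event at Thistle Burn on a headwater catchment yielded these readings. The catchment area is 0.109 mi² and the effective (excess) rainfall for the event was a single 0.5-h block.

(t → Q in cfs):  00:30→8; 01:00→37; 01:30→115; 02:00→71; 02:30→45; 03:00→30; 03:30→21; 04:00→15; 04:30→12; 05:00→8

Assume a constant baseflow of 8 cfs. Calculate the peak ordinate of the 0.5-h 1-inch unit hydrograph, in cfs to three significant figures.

Direct runoff: 0.0, 29.0, 107.0, 63.0, 37.0, 22.0, 13.0, 7.0, 4.0, 0.0 cfs; ΣQ_DR = 282.0 cfs, peak = 107.0 cfs.
Runoff depth d = ΣQ_DR·Δt / A = 282.0 × 1800 / (0.109 mi²) = 2.005 in.
The 1-inch UH is the DRH scaled by (1 in)/d, so U_p = 107.0 × 1/2.005 = 53.4 cfs.

U_p ≈ 53.4 cfs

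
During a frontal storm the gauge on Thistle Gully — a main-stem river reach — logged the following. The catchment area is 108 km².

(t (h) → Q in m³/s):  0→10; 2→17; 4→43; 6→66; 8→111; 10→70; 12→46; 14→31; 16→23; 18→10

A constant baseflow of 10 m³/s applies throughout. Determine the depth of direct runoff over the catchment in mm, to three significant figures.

Direct runoff: 0.0, 7.0, 33.0, 56.0, 101.0, 60.0, 36.0, 21.0, 13.0, 0.0 m³/s; ΣQ_DR = 327.0 m³/s.
V = ΣQ_DR · Δt = 327.0 × 7200 s = 2.354 × 10^6 m³.
Over A = 108 km², depth = V / A = 21.8 mm.

d ≈ 21.8 mm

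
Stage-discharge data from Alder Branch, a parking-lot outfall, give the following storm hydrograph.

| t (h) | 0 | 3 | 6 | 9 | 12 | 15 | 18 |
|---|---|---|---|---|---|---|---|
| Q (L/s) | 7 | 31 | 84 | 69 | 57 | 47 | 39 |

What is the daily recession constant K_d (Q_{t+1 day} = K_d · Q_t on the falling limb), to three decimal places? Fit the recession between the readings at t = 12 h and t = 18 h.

K_d ≈ 0.219

Between t = 12 h and t = 18 h the flow falls from 57 to 39 L/s over 2×3 h = 6 h.
Per-interval ratio K = (39/57)^(1/2) = 0.8272; K_d = K^(24/3) = 0.219.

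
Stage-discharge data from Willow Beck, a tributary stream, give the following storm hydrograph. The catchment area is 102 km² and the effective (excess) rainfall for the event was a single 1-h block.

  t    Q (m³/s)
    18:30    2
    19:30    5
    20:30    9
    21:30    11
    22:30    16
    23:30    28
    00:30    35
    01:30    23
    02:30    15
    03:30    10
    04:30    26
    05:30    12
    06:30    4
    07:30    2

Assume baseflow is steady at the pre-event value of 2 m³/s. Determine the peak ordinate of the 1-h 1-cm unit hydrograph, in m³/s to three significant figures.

Direct runoff: 0.0, 3.0, 7.0, 9.0, 14.0, 26.0, 33.0, 21.0, 13.0, 8.0, 24.0, 10.0, 2.0, 0.0 m³/s; ΣQ_DR = 170.0 m³/s, peak = 33.0 m³/s.
Runoff depth d = ΣQ_DR·Δt / A = 170.0 × 3600 / (102 km²) = 6.000 mm.
The 1-cm UH is the DRH scaled by (10 mm)/d, so U_p = 33.0 × 10/6.000 = 55.0 m³/s.

U_p ≈ 55.0 m³/s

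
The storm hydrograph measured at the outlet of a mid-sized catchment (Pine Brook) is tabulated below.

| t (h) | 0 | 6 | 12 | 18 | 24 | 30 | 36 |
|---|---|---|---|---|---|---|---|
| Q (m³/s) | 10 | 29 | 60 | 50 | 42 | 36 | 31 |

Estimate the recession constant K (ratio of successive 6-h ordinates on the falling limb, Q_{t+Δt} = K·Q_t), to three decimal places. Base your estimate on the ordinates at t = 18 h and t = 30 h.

K ≈ 0.849

Using the recession-limb readings at t = 18 h and t = 30 h: Q falls from 50 to 36 m³/s over 2 intervals.
K = (Q₂/Q₁)^(1/2) = (36/50)^(1/2) = 0.849.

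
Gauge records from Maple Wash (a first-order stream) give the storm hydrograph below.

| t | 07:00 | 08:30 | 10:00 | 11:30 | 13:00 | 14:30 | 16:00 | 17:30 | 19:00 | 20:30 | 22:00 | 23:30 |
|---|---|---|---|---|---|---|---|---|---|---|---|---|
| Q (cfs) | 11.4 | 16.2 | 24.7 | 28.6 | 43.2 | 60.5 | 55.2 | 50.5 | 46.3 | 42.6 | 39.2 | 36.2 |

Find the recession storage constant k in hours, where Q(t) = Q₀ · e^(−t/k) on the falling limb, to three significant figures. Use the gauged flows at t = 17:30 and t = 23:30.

On the falling limb, Q drops from 50.5 to 36.2 cfs between t = 17:30 and t = 23:30 (Δt = 6 h).
k = −Δt / ln(Q₂/Q₁) = −6 / ln(36.2/50.5) = 18.0 h.

k ≈ 18.0 h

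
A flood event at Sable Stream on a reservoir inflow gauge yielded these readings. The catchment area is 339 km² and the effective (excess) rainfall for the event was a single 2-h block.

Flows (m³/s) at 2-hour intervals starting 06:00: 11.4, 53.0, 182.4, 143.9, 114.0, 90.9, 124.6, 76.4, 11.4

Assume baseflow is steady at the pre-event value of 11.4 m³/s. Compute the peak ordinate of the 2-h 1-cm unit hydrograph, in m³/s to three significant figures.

U_p ≈ 114 m³/s

Direct runoff: 0.0, 41.6, 171.0, 132.5, 102.6, 79.5, 113.2, 65.0, 0.0 m³/s; ΣQ_DR = 705.4 m³/s, peak = 171.0 m³/s.
Runoff depth d = ΣQ_DR·Δt / A = 705.4 × 7200 / (339 km²) = 14.98 mm.
The 1-cm UH is the DRH scaled by (10 mm)/d, so U_p = 171.0 × 10/14.98 = 114 m³/s.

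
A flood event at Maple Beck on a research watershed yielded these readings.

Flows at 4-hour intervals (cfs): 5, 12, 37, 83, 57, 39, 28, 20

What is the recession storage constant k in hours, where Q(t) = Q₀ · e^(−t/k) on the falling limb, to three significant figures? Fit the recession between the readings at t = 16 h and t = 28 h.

k ≈ 11.5 h

On the falling limb, Q drops from 57 to 20 cfs between t = 16 h and t = 28 h (Δt = 12 h).
k = −Δt / ln(Q₂/Q₁) = −12 / ln(20/57) = 11.5 h.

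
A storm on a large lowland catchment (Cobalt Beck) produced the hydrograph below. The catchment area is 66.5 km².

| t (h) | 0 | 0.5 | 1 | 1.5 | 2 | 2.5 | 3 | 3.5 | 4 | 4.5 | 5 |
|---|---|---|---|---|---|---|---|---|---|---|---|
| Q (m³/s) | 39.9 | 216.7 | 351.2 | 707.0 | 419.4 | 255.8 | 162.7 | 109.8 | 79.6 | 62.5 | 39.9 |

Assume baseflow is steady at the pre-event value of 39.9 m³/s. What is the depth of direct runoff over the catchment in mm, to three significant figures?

d ≈ 54.3 mm

Direct runoff: 0.0, 176.8, 311.3, 667.1, 379.5, 215.9, 122.8, 69.9, 39.7, 22.6, 0.0 m³/s; ΣQ_DR = 2006 m³/s.
V = ΣQ_DR · Δt = 2006 × 1800 s = 3.610 × 10^6 m³.
Over A = 66.5 km², depth = V / A = 54.3 mm.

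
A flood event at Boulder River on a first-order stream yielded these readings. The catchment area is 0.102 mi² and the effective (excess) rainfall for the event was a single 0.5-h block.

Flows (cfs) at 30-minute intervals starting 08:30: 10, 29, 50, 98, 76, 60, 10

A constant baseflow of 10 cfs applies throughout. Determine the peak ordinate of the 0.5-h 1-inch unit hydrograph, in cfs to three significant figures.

Direct runoff: 0.0, 19.0, 40.0, 88.0, 66.0, 50.0, 0.0 cfs; ΣQ_DR = 263.0 cfs, peak = 88.0 cfs.
Runoff depth d = ΣQ_DR·Δt / A = 263.0 × 1800 / (0.102 mi²) = 1.998 in.
The 1-inch UH is the DRH scaled by (1 in)/d, so U_p = 88.0 × 1/1.998 = 44.0 cfs.

U_p ≈ 44.0 cfs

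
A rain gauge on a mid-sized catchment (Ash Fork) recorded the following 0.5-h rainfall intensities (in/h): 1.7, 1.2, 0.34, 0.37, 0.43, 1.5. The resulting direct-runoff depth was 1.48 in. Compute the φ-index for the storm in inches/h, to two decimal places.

φ ≈ 0.48 in/h

Only the 3 blocks with intensity above φ contribute runoff: 1.7, 1.2, 1.5 in/h.
Σ(I−φ)·Δt = d  ⇒  (1.7+1.2+1.5 − 3φ)·0.5 = 1.48
φ = (4.400 − 1.48/0.5) / 3 = 0.48 in/h.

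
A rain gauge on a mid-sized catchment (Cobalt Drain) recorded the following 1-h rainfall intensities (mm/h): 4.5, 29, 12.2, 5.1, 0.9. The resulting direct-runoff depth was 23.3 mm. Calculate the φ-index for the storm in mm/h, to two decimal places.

φ ≈ 8.95 mm/h

Only the 2 blocks with intensity above φ contribute runoff: 29, 12.2 mm/h.
Σ(I−φ)·Δt = d  ⇒  (29+12.2 − 2φ)·1 = 23.3
φ = (41.20 − 23.3/1) / 2 = 8.95 mm/h.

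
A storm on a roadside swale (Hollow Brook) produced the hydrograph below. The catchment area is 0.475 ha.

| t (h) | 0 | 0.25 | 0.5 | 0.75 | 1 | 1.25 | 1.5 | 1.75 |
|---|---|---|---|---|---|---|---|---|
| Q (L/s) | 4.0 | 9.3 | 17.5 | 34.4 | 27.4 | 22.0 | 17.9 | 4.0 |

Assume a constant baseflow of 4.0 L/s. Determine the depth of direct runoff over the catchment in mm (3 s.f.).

Direct runoff: 0.0, 5.3, 13.5, 30.4, 23.4, 18.0, 13.9, 0.0 L/s; ΣQ_DR = 104.5 L/s.
V = ΣQ_DR · Δt = 104.5 × 900 s = 94050 L.
Over A = 0.475 ha, depth = V / A = 19.8 mm.

d ≈ 19.8 mm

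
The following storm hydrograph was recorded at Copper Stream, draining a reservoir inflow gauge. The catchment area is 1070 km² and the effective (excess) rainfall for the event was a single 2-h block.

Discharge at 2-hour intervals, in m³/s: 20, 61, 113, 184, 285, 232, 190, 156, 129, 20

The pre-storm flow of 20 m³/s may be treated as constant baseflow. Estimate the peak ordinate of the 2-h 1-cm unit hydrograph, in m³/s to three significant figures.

U_p ≈ 331 m³/s

Direct runoff: 0.0, 41.0, 93.0, 164.0, 265.0, 212.0, 170.0, 136.0, 109.0, 0.0 m³/s; ΣQ_DR = 1190 m³/s, peak = 265.0 m³/s.
Runoff depth d = ΣQ_DR·Δt / A = 1190 × 7200 / (1070 km²) = 8.007 mm.
The 1-cm UH is the DRH scaled by (10 mm)/d, so U_p = 265.0 × 10/8.007 = 331 m³/s.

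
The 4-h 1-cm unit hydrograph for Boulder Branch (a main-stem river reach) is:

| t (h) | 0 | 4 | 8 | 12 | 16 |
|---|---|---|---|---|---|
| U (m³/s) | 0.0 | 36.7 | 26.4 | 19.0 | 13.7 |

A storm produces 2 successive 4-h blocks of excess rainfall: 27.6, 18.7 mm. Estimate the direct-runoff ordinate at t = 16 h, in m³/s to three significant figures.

Q ≈ 73.3 m³/s

By discrete convolution, Q_j = Σ (P_i / 10 mm) · U_{j−i}.
At t = 16 h (j=4): Q = (27.6/10)·13.7 + (18.7/10)·19.0 = 73.3 m³/s.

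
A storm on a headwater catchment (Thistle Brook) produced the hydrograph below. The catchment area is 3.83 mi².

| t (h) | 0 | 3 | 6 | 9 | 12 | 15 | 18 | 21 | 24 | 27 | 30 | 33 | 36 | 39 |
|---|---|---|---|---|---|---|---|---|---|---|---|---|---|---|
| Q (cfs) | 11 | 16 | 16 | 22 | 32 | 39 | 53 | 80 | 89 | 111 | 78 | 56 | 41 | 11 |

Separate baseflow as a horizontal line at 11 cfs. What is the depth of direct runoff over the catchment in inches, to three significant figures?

Direct runoff: 0.0, 5.0, 5.0, 11.0, 21.0, 28.0, 42.0, 69.0, 78.0, 100.0, 67.0, 45.0, 30.0, 0.0 cfs; ΣQ_DR = 501.0 cfs.
V = ΣQ_DR · Δt = 501.0 × 10800 s = 5.411 × 10^6 ft³.
Over A = 3.83 mi², depth = V / A = 0.608 in.

d ≈ 0.608 in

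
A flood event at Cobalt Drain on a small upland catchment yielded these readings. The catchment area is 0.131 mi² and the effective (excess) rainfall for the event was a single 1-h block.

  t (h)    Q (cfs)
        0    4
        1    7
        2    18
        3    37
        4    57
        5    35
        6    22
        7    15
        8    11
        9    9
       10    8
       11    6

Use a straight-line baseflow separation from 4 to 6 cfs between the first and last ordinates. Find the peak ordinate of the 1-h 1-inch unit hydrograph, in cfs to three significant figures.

U_p ≈ 26.1 cfs

Direct runoff: 0.00, 2.82, 13.64, 32.45, 52.27, 30.09, 16.91, 9.73, 5.55, 3.36, 2.18, 0.00 cfs; ΣQ_DR = 169.0 cfs, peak = 52.27 cfs.
Runoff depth d = ΣQ_DR·Δt / A = 169.0 × 3600 / (0.131 mi²) = 1.999 in.
The 1-inch UH is the DRH scaled by (1 in)/d, so U_p = 52.27 × 1/1.999 = 26.1 cfs.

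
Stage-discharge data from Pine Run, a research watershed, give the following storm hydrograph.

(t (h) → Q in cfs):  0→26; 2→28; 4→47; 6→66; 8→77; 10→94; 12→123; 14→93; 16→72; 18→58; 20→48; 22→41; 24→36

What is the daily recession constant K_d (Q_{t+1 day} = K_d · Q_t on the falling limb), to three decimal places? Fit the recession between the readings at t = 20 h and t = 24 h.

Between t = 20 h and t = 24 h the flow falls from 48 to 36 cfs over 2×2 h = 4 h.
Per-interval ratio K = (36/48)^(1/2) = 0.8660; K_d = K^(24/2) = 0.178.

K_d ≈ 0.178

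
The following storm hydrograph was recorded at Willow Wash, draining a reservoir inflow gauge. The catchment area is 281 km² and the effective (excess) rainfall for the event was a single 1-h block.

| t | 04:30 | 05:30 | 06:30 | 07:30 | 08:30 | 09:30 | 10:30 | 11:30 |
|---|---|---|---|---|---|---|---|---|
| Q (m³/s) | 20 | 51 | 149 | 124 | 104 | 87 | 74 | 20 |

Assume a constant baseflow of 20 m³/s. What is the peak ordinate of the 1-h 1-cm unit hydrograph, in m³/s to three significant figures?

U_p ≈ 215 m³/s

Direct runoff: 0.0, 31.0, 129.0, 104.0, 84.0, 67.0, 54.0, 0.0 m³/s; ΣQ_DR = 469.0 m³/s, peak = 129.0 m³/s.
Runoff depth d = ΣQ_DR·Δt / A = 469.0 × 3600 / (281 km²) = 6.009 mm.
The 1-cm UH is the DRH scaled by (10 mm)/d, so U_p = 129.0 × 10/6.009 = 215 m³/s.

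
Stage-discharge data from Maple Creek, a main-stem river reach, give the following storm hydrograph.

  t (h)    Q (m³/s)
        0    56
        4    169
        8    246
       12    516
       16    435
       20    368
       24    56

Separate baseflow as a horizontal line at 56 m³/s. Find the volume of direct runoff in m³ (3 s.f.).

Direct-runoff ordinates (Q − Q_b): 0.0, 113.0, 190.0, 460.0, 379.0, 312.0, 0.0 m³/s.
ΣQ_DR = 1454 m³/s.
With Δt = 4 h = 14400 s, V = ΣQ_DR · Δt = 1454 × 14400 = 2.09 × 10^7 m³.

V ≈ 2.09 × 10^7 m³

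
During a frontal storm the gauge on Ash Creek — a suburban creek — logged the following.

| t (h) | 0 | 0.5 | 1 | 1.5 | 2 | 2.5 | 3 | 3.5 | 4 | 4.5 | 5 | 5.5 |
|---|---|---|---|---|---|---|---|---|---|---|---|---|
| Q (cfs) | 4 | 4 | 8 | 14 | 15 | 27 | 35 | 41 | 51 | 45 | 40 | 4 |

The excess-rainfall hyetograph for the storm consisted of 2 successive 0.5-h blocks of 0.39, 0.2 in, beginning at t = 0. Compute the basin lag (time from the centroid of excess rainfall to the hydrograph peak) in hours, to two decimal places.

Centroid of excess rainfall: t_c = Σ P_i·t̄_i / ΣP_i = 0.4195 h (block centres at 0.25, 0.75 h).
Hydrograph peak occurs at t = 4 h, so basin lag t_L = 4 − 0.4195 = 3.58 h.

t_L ≈ 3.58 h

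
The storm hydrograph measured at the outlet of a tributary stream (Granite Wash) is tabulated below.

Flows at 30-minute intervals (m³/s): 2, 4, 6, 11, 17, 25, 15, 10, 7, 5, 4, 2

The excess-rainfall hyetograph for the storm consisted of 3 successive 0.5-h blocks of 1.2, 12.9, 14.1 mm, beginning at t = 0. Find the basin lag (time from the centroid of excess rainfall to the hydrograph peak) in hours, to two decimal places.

Centroid of excess rainfall: t_c = Σ P_i·t̄_i / ΣP_i = 0.9787 h (block centres at 0.25, 0.75, 1.25 h).
Hydrograph peak occurs at t = 2.5 h, so basin lag t_L = 2.5 − 0.9787 = 1.52 h.

t_L ≈ 1.52 h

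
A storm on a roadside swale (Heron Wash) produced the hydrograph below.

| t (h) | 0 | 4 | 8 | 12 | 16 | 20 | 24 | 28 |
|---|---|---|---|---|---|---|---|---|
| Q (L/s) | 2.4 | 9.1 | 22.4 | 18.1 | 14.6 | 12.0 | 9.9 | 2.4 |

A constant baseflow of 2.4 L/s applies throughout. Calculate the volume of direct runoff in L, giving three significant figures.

V ≈ 1.03 × 10^6 L

Direct-runoff ordinates (Q − Q_b): 0.0, 6.7, 20.0, 15.7, 12.2, 9.6, 7.5, 0.0 L/s.
ΣQ_DR = 71.70 L/s.
With Δt = 4 h = 14400 s, V = ΣQ_DR · Δt = 71.70 × 14400 = 1.03 × 10^6 L.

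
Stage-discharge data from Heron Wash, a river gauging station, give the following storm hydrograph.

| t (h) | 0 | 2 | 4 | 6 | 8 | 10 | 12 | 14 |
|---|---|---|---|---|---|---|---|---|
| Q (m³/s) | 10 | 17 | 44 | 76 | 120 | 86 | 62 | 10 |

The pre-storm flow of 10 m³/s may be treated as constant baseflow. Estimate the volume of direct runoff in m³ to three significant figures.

V ≈ 2.48 × 10^6 m³

Direct-runoff ordinates (Q − Q_b): 0.0, 7.0, 34.0, 66.0, 110.0, 76.0, 52.0, 0.0 m³/s.
ΣQ_DR = 345.0 m³/s.
With Δt = 2 h = 7200 s, V = ΣQ_DR · Δt = 345.0 × 7200 = 2.48 × 10^6 m³.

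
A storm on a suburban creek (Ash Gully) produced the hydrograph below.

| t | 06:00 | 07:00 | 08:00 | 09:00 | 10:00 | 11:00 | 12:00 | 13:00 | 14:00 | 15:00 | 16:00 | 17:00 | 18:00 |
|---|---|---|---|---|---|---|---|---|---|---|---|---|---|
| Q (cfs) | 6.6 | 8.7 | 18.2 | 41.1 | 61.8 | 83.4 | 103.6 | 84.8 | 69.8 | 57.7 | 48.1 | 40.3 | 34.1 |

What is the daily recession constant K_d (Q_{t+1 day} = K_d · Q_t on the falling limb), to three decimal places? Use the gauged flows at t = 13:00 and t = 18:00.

K_d ≈ 0.013

Between t = 13:00 and t = 18:00 the flow falls from 84.8 to 34.1 cfs over 5×1 h = 5 h.
Per-interval ratio K = (34.1/84.8)^(1/5) = 0.8334; K_d = K^(24/1) = 0.013.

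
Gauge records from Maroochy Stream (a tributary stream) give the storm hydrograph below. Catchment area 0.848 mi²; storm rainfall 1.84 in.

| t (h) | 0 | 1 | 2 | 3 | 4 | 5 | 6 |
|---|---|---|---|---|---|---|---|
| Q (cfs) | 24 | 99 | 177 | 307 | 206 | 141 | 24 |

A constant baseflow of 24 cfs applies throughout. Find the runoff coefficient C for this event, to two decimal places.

C ≈ 0.80

ΣQ_DR = 810.0 cfs; V = ΣQ_DR·Δt = 2.916 × 10^6 ft³.
Runoff depth d = V / A = 1.480 in.
C = d / P = 1.480 / 1.84 = 0.80.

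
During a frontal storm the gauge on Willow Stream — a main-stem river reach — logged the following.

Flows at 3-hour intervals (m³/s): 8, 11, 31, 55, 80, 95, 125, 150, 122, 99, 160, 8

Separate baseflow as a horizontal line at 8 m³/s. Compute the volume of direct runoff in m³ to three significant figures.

V ≈ 9.16 × 10^6 m³

Direct-runoff ordinates (Q − Q_b): 0.0, 3.0, 23.0, 47.0, 72.0, 87.0, 117.0, 142.0, 114.0, 91.0, 152.0, 0.0 m³/s.
ΣQ_DR = 848.0 m³/s.
With Δt = 3 h = 10800 s, V = ΣQ_DR · Δt = 848.0 × 10800 = 9.16 × 10^6 m³.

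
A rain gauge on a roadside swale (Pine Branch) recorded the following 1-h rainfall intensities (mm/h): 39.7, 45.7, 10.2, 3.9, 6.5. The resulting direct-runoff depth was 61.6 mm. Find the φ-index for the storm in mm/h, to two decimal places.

φ ≈ 11.90 mm/h

Only the 2 blocks with intensity above φ contribute runoff: 39.7, 45.7 mm/h.
Σ(I−φ)·Δt = d  ⇒  (39.7+45.7 − 2φ)·1 = 61.6
φ = (85.40 − 61.6/1) / 2 = 11.90 mm/h.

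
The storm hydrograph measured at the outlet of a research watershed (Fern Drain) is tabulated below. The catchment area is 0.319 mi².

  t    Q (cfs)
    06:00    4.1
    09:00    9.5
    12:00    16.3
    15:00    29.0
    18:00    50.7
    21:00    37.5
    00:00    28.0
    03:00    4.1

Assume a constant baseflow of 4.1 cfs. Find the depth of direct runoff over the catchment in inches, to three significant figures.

Direct runoff: 0.0, 5.4, 12.2, 24.9, 46.6, 33.4, 23.9, 0.0 cfs; ΣQ_DR = 146.4 cfs.
V = ΣQ_DR · Δt = 146.4 × 10800 s = 1.581 × 10^6 ft³.
Over A = 0.319 mi², depth = V / A = 2.13 in.

d ≈ 2.13 in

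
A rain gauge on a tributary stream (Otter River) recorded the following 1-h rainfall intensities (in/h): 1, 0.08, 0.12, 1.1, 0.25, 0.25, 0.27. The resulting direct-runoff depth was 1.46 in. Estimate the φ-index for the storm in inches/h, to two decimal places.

Only the 2 blocks with intensity above φ contribute runoff: 1, 1.1 in/h.
Σ(I−φ)·Δt = d  ⇒  (1+1.1 − 2φ)·1 = 1.46
φ = (2.100 − 1.46/1) / 2 = 0.32 in/h.

φ ≈ 0.32 in/h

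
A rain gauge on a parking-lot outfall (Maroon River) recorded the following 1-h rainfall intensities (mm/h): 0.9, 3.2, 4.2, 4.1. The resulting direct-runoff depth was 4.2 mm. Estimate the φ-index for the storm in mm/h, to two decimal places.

Only the 3 blocks with intensity above φ contribute runoff: 3.2, 4.2, 4.1 mm/h.
Σ(I−φ)·Δt = d  ⇒  (3.2+4.2+4.1 − 3φ)·1 = 4.2
φ = (11.50 − 4.2/1) / 3 = 2.43 mm/h.

φ ≈ 2.43 mm/h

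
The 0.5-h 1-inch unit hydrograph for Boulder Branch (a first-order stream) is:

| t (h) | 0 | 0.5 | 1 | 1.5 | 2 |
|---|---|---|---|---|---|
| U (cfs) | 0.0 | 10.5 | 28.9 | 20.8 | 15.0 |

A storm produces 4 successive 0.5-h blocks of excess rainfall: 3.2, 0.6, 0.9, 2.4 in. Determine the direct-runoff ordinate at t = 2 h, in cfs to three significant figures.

Q ≈ 112 cfs

By discrete convolution, Q_j = Σ (P_i / 1 in) · U_{j−i}.
At t = 2 h (j=4): Q = (3.2/1)·15.0 + (0.6/1)·20.8 + (0.9/1)·28.9 + (2.4/1)·10.5 = 112 cfs.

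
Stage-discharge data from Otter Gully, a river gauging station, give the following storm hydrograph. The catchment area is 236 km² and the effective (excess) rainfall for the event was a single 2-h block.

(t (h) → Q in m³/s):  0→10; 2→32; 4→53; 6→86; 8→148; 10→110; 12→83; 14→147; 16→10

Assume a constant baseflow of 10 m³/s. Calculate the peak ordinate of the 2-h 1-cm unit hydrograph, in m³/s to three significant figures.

U_p ≈ 76.8 m³/s

Direct runoff: 0.0, 22.0, 43.0, 76.0, 138.0, 100.0, 73.0, 137.0, 0.0 m³/s; ΣQ_DR = 589.0 m³/s, peak = 138.0 m³/s.
Runoff depth d = ΣQ_DR·Δt / A = 589.0 × 7200 / (236 km²) = 17.97 mm.
The 1-cm UH is the DRH scaled by (10 mm)/d, so U_p = 138.0 × 10/17.97 = 76.8 m³/s.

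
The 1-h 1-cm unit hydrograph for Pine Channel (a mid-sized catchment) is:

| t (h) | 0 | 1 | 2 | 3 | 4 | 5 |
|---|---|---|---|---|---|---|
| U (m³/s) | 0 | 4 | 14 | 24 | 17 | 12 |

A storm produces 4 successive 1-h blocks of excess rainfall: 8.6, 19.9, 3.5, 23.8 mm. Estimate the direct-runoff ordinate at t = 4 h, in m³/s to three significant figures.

By discrete convolution, Q_j = Σ (P_i / 10 mm) · U_{j−i}.
At t = 4 h (j=4): Q = (8.6/10)·17 + (19.9/10)·24 + (3.5/10)·14 + (23.8/10)·4 = 76.8 m³/s.

Q ≈ 76.8 m³/s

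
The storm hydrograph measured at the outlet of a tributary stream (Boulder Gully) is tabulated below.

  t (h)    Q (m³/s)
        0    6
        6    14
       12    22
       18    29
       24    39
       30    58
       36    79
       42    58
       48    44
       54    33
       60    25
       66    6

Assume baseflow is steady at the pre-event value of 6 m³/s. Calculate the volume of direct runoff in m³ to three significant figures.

Direct-runoff ordinates (Q − Q_b): 0.0, 8.0, 16.0, 23.0, 33.0, 52.0, 73.0, 52.0, 38.0, 27.0, 19.0, 0.0 m³/s.
ΣQ_DR = 341.0 m³/s.
With Δt = 6 h = 21600 s, V = ΣQ_DR · Δt = 341.0 × 21600 = 7.37 × 10^6 m³.

V ≈ 7.37 × 10^6 m³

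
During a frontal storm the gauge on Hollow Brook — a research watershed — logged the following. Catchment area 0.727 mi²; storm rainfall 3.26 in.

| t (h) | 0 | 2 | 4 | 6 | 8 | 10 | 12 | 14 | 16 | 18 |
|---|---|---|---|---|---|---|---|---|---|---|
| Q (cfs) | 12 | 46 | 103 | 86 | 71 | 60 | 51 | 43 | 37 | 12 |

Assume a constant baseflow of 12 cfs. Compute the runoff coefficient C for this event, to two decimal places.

C ≈ 0.52

ΣQ_DR = 401.0 cfs; V = ΣQ_DR·Δt = 2.887 × 10^6 ft³.
Runoff depth d = V / A = 1.709 in.
C = d / P = 1.709 / 3.26 = 0.52.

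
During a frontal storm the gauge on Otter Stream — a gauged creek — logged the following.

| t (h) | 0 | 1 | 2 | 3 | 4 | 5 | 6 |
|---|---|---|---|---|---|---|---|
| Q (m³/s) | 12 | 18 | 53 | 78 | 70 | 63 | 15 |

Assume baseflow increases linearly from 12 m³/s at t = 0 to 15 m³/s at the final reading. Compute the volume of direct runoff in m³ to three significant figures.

V ≈ 7.72 × 10^5 m³

Direct-runoff ordinates (Q − Q_b): 0.00, 5.50, 40.00, 64.50, 56.00, 48.50, 0.00 m³/s.
ΣQ_DR = 214.5 m³/s.
With Δt = 1 h = 3600 s, V = ΣQ_DR · Δt = 214.5 × 3600 = 7.72 × 10^5 m³.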